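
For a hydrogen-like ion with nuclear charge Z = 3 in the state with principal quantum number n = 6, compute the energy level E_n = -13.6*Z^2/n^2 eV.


E_n = -13.6 * Z^2 / n^2
= -13.6 * 3^2 / 6^2
= -13.6 * 9 / 36
= -3.4 eV

-3.4


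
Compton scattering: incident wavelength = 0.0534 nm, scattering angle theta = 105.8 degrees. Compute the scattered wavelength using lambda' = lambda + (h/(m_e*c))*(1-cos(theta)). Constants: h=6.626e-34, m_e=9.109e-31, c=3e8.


Compton wavelength: h/(m_e*c) = 2.4247e-12 m
d_lambda = 2.4247e-12 * (1 - cos(105.8 deg))
= 2.4247e-12 * 1.27228
= 3.0849e-12 m = 0.003085 nm
lambda' = 0.0534 + 0.003085
= 0.056485 nm

0.056485


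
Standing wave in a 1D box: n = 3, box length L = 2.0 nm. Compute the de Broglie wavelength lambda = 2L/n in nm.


lambda = 2L / n
= 2 * 2.0 / 3
= 4.0 / 3
= 1.3333 nm

1.3333


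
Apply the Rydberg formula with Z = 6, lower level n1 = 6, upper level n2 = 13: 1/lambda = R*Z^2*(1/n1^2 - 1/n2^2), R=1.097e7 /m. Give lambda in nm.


1/lambda = R * Z^2 * (1/n1^2 - 1/n2^2)
= 1.097e7 * 6^2 * (1/6^2 - 1/13^2)
= 1.097e7 * 36 * (0.027778 - 0.005917)
= 8.6332e+06 /m
lambda = 1 / 8.6332e+06
= 115.832 nm

115.832


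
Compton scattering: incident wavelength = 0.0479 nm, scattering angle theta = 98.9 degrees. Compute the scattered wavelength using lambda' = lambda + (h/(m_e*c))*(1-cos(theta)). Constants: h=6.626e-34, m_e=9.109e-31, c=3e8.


Compton wavelength: h/(m_e*c) = 2.4247e-12 m
d_lambda = 2.4247e-12 * (1 - cos(98.9 deg))
= 2.4247e-12 * 1.15471
= 2.7998e-12 m = 0.0028 nm
lambda' = 0.0479 + 0.0028
= 0.0507 nm

0.0507


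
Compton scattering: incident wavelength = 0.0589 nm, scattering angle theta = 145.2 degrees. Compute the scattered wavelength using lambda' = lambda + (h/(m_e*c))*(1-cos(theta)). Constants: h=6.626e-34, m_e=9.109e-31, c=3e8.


Compton wavelength: h/(m_e*c) = 2.4247e-12 m
d_lambda = 2.4247e-12 * (1 - cos(145.2 deg))
= 2.4247e-12 * 1.821149
= 4.4158e-12 m = 0.004416 nm
lambda' = 0.0589 + 0.004416
= 0.063316 nm

0.063316


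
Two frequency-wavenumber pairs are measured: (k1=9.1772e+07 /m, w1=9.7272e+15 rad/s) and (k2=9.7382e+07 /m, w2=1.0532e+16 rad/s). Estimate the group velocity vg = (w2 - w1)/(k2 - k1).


vg = (w2 - w1) / (k2 - k1)
= (1.0532e+16 - 9.7272e+15) / (9.7382e+07 - 9.1772e+07)
= 8.0480e+14 / 5.6100e+06
= 1.4346e+08 m/s

1.4346e+08


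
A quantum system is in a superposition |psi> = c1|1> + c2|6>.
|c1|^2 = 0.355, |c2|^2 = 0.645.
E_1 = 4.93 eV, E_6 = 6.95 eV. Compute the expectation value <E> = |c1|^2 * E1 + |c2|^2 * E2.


<E> = |c1|^2 * E1 + |c2|^2 * E2
= 0.355 * 4.93 + 0.645 * 6.95
= 1.7501 + 4.4828
= 6.2329 eV

6.2329


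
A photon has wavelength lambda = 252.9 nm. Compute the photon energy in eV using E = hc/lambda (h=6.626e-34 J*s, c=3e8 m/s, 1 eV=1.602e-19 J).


E = hc / lambda
= (6.626e-34)(3e8) / (252.9e-9)
= 1.9878e-25 / 2.5290e-07
= 7.8600e-19 J
Converting to eV: 7.8600e-19 / 1.602e-19
= 4.9064 eV

4.9064


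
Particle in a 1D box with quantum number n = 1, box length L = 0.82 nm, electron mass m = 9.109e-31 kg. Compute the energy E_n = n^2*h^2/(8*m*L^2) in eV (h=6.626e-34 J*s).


E = n^2 * h^2 / (8 * m * L^2)
= 1^2 * (6.626e-34)^2 / (8 * 9.109e-31 * (0.82e-9)^2)
= 1 * 4.3904e-67 / (8 * 9.109e-31 * 6.7240e-19)
= 8.9601e-20 J
= 0.5593 eV

0.5593


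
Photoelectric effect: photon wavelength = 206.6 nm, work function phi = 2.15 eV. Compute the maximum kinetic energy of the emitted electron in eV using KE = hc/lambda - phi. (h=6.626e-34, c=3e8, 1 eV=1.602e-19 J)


E_photon = hc / lambda
= (6.626e-34)(3e8) / (206.6e-9)
= 9.6215e-19 J
= 6.0059 eV
KE = E_photon - phi
= 6.0059 - 2.15
= 3.8559 eV

3.8559


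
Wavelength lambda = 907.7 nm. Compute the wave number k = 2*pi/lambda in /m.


k = 2 * pi / lambda
= 6.2832 / (907.7e-9)
= 6.2832 / 9.0770e-07
= 6.9221e+06 /m

6.9221e+06


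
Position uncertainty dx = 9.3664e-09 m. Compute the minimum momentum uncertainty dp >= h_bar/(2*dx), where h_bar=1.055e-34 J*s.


dp = h_bar / (2 * dx)
= 1.055e-34 / (2 * 9.3664e-09)
= 1.055e-34 / 1.8733e-08
= 5.6318e-27 kg*m/s

5.6318e-27


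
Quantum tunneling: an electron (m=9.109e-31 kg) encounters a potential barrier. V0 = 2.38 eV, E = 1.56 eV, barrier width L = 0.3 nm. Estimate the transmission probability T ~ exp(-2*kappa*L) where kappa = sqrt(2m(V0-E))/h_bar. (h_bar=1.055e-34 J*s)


V0 - E = 0.82 eV = 1.3136e-19 J
kappa = sqrt(2 * m * (V0-E)) / h_bar
= sqrt(2 * 9.109e-31 * 1.3136e-19) / 1.055e-34
= 4.6370e+09 /m
2*kappa*L = 2 * 4.6370e+09 * 0.3e-9
= 2.7822
T = exp(-2.7822) = 6.190258e-02

6.190258e-02


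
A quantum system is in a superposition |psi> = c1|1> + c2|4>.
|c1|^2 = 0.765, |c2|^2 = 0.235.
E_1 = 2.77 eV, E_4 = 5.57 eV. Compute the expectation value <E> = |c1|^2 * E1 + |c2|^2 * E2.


<E> = |c1|^2 * E1 + |c2|^2 * E2
= 0.765 * 2.77 + 0.235 * 5.57
= 2.1191 + 1.309
= 3.428 eV

3.428


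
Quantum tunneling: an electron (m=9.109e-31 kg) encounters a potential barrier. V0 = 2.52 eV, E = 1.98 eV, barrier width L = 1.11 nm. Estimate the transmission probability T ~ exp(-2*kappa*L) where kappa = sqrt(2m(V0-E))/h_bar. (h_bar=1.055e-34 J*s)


V0 - E = 0.54 eV = 8.6508e-20 J
kappa = sqrt(2 * m * (V0-E)) / h_bar
= sqrt(2 * 9.109e-31 * 8.6508e-20) / 1.055e-34
= 3.7629e+09 /m
2*kappa*L = 2 * 3.7629e+09 * 1.11e-9
= 8.3537
T = exp(-8.3537) = 2.355229e-04

2.355229e-04


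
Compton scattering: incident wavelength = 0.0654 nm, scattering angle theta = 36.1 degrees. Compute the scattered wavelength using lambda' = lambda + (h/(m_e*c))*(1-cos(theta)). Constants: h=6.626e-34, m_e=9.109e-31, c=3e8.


Compton wavelength: h/(m_e*c) = 2.4247e-12 m
d_lambda = 2.4247e-12 * (1 - cos(36.1 deg))
= 2.4247e-12 * 0.19201
= 4.6557e-13 m = 0.000466 nm
lambda' = 0.0654 + 0.000466
= 0.065866 nm

0.065866


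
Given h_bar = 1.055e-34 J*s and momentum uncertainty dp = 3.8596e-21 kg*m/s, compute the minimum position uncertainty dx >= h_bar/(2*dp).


dx = h_bar / (2 * dp)
= 1.055e-34 / (2 * 3.8596e-21)
= 1.055e-34 / 7.7192e-21
= 1.3667e-14 m

1.3667e-14


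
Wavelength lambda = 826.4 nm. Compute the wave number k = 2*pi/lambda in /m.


k = 2 * pi / lambda
= 6.2832 / (826.4e-9)
= 6.2832 / 8.2640e-07
= 7.6031e+06 /m

7.6031e+06


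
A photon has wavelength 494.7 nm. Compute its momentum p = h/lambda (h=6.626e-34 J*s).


p = h / lambda
= 6.626e-34 / (494.7e-9)
= 6.626e-34 / 4.9470e-07
= 1.3394e-27 kg*m/s

1.3394e-27


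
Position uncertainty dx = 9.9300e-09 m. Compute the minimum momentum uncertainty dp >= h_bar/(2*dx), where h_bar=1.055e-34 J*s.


dp = h_bar / (2 * dx)
= 1.055e-34 / (2 * 9.9300e-09)
= 1.055e-34 / 1.9860e-08
= 5.3122e-27 kg*m/s

5.3122e-27


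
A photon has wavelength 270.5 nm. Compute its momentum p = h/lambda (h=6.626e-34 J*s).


p = h / lambda
= 6.626e-34 / (270.5e-9)
= 6.626e-34 / 2.7050e-07
= 2.4495e-27 kg*m/s

2.4495e-27


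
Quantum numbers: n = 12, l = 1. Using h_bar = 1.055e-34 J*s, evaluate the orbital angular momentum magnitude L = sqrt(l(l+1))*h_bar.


L = sqrt(l*(l+1)) * h_bar
= sqrt(1 * 2) * 1.055e-34
= sqrt(2) * 1.055e-34
= 1.4142 * 1.055e-34
= 1.4920e-34 J*s

1.4920e-34


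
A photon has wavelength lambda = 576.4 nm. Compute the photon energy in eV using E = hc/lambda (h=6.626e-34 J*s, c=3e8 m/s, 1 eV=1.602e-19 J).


E = hc / lambda
= (6.626e-34)(3e8) / (576.4e-9)
= 1.9878e-25 / 5.7640e-07
= 3.4486e-19 J
Converting to eV: 3.4486e-19 / 1.602e-19
= 2.1527 eV

2.1527


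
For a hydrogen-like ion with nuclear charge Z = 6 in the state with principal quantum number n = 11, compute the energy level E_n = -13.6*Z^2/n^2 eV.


E_n = -13.6 * Z^2 / n^2
= -13.6 * 6^2 / 11^2
= -13.6 * 36 / 121
= -4.0463 eV

-4.0463


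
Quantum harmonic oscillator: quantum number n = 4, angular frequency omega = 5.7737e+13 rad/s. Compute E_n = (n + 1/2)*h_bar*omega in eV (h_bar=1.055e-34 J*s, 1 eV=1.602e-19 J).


E = (n + 1/2) * h_bar * omega
= (4 + 0.5) * 1.055e-34 * 5.7737e+13
= 4.5 * 6.0913e-21
= 2.7411e-20 J
= 0.1711 eV

0.1711


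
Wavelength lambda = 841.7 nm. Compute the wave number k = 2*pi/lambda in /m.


k = 2 * pi / lambda
= 6.2832 / (841.7e-9)
= 6.2832 / 8.4170e-07
= 7.4649e+06 /m

7.4649e+06


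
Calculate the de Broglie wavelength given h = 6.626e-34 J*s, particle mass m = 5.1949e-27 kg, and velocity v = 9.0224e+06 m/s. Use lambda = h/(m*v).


lambda = h / (m * v)
= 6.626e-34 / (5.1949e-27 * 9.0224e+06)
= 6.626e-34 / 4.6870e-20
= 1.4137e-14 m

1.4137e-14


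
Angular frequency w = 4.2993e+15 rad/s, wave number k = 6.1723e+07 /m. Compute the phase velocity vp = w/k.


vp = w / k
= 4.2993e+15 / 6.1723e+07
= 6.9655e+07 m/s

6.9655e+07


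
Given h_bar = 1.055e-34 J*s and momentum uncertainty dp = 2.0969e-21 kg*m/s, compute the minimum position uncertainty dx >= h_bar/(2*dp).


dx = h_bar / (2 * dp)
= 1.055e-34 / (2 * 2.0969e-21)
= 1.055e-34 / 4.1938e-21
= 2.5156e-14 m

2.5156e-14


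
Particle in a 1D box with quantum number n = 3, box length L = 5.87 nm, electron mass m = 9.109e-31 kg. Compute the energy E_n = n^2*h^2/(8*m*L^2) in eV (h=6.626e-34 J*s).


E = n^2 * h^2 / (8 * m * L^2)
= 3^2 * (6.626e-34)^2 / (8 * 9.109e-31 * (5.87e-9)^2)
= 9 * 4.3904e-67 / (8 * 9.109e-31 * 3.4457e-17)
= 1.5737e-20 J
= 0.0982 eV

0.0982


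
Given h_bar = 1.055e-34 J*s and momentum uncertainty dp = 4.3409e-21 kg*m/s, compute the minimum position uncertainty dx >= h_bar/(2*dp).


dx = h_bar / (2 * dp)
= 1.055e-34 / (2 * 4.3409e-21)
= 1.055e-34 / 8.6818e-21
= 1.2152e-14 m

1.2152e-14


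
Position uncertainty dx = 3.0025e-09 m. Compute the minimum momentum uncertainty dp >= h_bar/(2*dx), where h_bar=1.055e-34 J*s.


dp = h_bar / (2 * dx)
= 1.055e-34 / (2 * 3.0025e-09)
= 1.055e-34 / 6.0050e-09
= 1.7569e-26 kg*m/s

1.7569e-26


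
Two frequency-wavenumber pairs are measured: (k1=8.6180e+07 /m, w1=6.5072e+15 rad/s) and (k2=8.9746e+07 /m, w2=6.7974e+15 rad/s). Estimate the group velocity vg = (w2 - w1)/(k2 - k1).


vg = (w2 - w1) / (k2 - k1)
= (6.7974e+15 - 6.5072e+15) / (8.9746e+07 - 8.6180e+07)
= 2.9020e+14 / 3.5660e+06
= 8.1380e+07 m/s

8.1380e+07


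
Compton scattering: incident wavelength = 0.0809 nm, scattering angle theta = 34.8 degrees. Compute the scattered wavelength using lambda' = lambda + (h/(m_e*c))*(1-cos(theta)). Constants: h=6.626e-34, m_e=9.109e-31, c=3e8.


Compton wavelength: h/(m_e*c) = 2.4247e-12 m
d_lambda = 2.4247e-12 * (1 - cos(34.8 deg))
= 2.4247e-12 * 0.178851
= 4.3366e-13 m = 0.000434 nm
lambda' = 0.0809 + 0.000434
= 0.081334 nm

0.081334


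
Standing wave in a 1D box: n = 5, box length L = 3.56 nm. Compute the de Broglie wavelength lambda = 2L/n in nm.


lambda = 2L / n
= 2 * 3.56 / 5
= 7.12 / 5
= 1.424 nm

1.424


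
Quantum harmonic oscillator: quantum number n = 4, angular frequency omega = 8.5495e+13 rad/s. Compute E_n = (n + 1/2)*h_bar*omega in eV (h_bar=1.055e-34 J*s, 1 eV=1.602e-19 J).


E = (n + 1/2) * h_bar * omega
= (4 + 0.5) * 1.055e-34 * 8.5495e+13
= 4.5 * 9.0197e-21
= 4.0589e-20 J
= 0.2534 eV

0.2534


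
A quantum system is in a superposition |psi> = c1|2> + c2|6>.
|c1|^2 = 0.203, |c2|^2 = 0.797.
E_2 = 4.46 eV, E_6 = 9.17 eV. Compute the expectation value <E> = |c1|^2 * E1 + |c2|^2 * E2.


<E> = |c1|^2 * E1 + |c2|^2 * E2
= 0.203 * 4.46 + 0.797 * 9.17
= 0.9054 + 7.3085
= 8.2139 eV

8.2139


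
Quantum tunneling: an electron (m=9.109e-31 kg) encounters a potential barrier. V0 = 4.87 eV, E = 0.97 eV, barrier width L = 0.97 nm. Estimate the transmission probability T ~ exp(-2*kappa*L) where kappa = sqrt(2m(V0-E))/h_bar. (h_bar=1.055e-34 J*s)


V0 - E = 3.9 eV = 6.2478e-19 J
kappa = sqrt(2 * m * (V0-E)) / h_bar
= sqrt(2 * 9.109e-31 * 6.2478e-19) / 1.055e-34
= 1.0113e+10 /m
2*kappa*L = 2 * 1.0113e+10 * 0.97e-9
= 19.6184
T = exp(-19.6184) = 3.018875e-09

3.018875e-09


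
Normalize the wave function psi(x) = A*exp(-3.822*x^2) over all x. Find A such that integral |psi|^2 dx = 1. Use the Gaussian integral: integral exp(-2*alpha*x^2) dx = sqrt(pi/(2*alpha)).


integral |psi|^2 dx = A^2 * sqrt(pi/(2*alpha)) = 1
A^2 = sqrt(2*alpha/pi)
= sqrt(2 * 3.822 / pi)
= 1.559859
A = sqrt(1.559859)
= 1.2489

1.2489


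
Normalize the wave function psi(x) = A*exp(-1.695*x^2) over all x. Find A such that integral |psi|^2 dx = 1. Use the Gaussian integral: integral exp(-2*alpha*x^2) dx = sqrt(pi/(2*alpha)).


integral |psi|^2 dx = A^2 * sqrt(pi/(2*alpha)) = 1
A^2 = sqrt(2*alpha/pi)
= sqrt(2 * 1.695 / pi)
= 1.038783
A = sqrt(1.038783)
= 1.0192

1.0192


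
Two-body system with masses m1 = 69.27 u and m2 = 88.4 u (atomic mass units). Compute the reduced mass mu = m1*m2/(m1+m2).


mu = m1 * m2 / (m1 + m2)
= 69.27 * 88.4 / (69.27 + 88.4)
= 6123.468 / 157.67
= 38.8372 u

38.8372


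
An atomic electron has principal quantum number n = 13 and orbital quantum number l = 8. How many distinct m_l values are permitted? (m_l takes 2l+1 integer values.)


m_l ranges from -l to +l in integer steps
So m_l goes from -8 to +8
Count = 2l + 1 = 2*8 + 1
= 17

17


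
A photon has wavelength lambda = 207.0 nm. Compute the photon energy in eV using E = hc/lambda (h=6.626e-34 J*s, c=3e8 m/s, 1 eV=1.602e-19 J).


E = hc / lambda
= (6.626e-34)(3e8) / (207.0e-9)
= 1.9878e-25 / 2.0700e-07
= 9.6029e-19 J
Converting to eV: 9.6029e-19 / 1.602e-19
= 5.9943 eV

5.9943


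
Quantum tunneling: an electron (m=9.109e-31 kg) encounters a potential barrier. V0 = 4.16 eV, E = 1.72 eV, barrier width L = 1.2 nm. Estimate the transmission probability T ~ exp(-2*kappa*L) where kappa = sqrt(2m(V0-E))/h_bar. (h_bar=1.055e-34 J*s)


V0 - E = 2.44 eV = 3.9089e-19 J
kappa = sqrt(2 * m * (V0-E)) / h_bar
= sqrt(2 * 9.109e-31 * 3.9089e-19) / 1.055e-34
= 7.9988e+09 /m
2*kappa*L = 2 * 7.9988e+09 * 1.2e-9
= 19.1971
T = exp(-19.1971) = 4.600570e-09

4.600570e-09


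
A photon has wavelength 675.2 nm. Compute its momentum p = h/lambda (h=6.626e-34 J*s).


p = h / lambda
= 6.626e-34 / (675.2e-9)
= 6.626e-34 / 6.7520e-07
= 9.8134e-28 kg*m/s

9.8134e-28


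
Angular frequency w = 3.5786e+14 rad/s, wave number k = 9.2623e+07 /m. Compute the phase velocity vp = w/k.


vp = w / k
= 3.5786e+14 / 9.2623e+07
= 3.8636e+06 m/s

3.8636e+06


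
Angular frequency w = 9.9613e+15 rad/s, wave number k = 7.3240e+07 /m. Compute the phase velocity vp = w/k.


vp = w / k
= 9.9613e+15 / 7.3240e+07
= 1.3601e+08 m/s

1.3601e+08


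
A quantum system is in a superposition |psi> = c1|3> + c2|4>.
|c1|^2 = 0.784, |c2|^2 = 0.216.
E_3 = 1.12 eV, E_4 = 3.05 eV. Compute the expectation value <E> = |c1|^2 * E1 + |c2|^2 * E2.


<E> = |c1|^2 * E1 + |c2|^2 * E2
= 0.784 * 1.12 + 0.216 * 3.05
= 0.8781 + 0.6588
= 1.5369 eV

1.5369


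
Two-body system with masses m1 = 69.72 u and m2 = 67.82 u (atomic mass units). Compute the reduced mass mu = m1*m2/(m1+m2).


mu = m1 * m2 / (m1 + m2)
= 69.72 * 67.82 / (69.72 + 67.82)
= 4728.4104 / 137.54
= 34.3784 u

34.3784


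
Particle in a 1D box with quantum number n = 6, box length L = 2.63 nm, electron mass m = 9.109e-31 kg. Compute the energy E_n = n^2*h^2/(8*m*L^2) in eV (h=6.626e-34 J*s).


E = n^2 * h^2 / (8 * m * L^2)
= 6^2 * (6.626e-34)^2 / (8 * 9.109e-31 * (2.63e-9)^2)
= 36 * 4.3904e-67 / (8 * 9.109e-31 * 6.9169e-18)
= 3.1357e-19 J
= 1.9574 eV

1.9574


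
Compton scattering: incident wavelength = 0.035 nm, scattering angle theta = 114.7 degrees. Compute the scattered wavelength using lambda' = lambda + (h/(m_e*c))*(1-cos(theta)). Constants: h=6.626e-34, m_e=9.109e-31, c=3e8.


Compton wavelength: h/(m_e*c) = 2.4247e-12 m
d_lambda = 2.4247e-12 * (1 - cos(114.7 deg))
= 2.4247e-12 * 1.417867
= 3.4379e-12 m = 0.003438 nm
lambda' = 0.035 + 0.003438
= 0.038438 nm

0.038438


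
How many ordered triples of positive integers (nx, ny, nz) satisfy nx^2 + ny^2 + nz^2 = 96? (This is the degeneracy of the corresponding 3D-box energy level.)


Enumerate all (nx, ny, nz) with nx^2 + ny^2 + nz^2 = 96:
(4,4,8)
(4,8,4)
(8,4,4)
Total degeneracy = 3

3


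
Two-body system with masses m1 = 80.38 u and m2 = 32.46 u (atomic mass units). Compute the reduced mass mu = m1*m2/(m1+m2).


mu = m1 * m2 / (m1 + m2)
= 80.38 * 32.46 / (80.38 + 32.46)
= 2609.1348 / 112.84
= 23.1224 u

23.1224


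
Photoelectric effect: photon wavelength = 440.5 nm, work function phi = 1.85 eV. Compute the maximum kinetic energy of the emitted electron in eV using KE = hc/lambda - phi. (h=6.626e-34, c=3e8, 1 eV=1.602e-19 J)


E_photon = hc / lambda
= (6.626e-34)(3e8) / (440.5e-9)
= 4.5126e-19 J
= 2.8169 eV
KE = E_photon - phi
= 2.8169 - 1.85
= 0.9669 eV

0.9669


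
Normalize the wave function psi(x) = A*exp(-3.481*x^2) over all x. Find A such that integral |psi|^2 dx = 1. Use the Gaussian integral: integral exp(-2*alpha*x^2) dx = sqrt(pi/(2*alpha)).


integral |psi|^2 dx = A^2 * sqrt(pi/(2*alpha)) = 1
A^2 = sqrt(2*alpha/pi)
= sqrt(2 * 3.481 / pi)
= 1.488648
A = sqrt(1.488648)
= 1.2201

1.2201


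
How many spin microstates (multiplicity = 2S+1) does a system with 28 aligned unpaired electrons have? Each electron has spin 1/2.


Total spin S = N * (1/2) = 28 * 0.5 = 14.0
Spin multiplicity = 2S + 1
= 2 * 14.0 + 1
= 29

29


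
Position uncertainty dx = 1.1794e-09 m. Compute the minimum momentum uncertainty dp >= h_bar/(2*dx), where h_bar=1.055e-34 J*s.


dp = h_bar / (2 * dx)
= 1.055e-34 / (2 * 1.1794e-09)
= 1.055e-34 / 2.3588e-09
= 4.4726e-26 kg*m/s

4.4726e-26


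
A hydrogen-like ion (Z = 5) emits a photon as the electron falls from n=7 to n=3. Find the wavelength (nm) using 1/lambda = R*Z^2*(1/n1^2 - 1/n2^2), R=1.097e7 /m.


1/lambda = R * Z^2 * (1/n1^2 - 1/n2^2)
= 1.097e7 * 5^2 * (1/3^2 - 1/7^2)
= 1.097e7 * 25 * (0.111111 - 0.020408)
= 2.4875e+07 /m
lambda = 1 / 2.4875e+07
= 40.2005 nm

40.2005


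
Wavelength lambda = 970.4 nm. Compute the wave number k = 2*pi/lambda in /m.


k = 2 * pi / lambda
= 6.2832 / (970.4e-9)
= 6.2832 / 9.7040e-07
= 6.4748e+06 /m

6.4748e+06


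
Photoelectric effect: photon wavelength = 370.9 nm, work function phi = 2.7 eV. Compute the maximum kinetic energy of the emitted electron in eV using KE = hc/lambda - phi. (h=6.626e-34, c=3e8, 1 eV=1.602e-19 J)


E_photon = hc / lambda
= (6.626e-34)(3e8) / (370.9e-9)
= 5.3594e-19 J
= 3.3454 eV
KE = E_photon - phi
= 3.3454 - 2.7
= 0.6454 eV

0.6454


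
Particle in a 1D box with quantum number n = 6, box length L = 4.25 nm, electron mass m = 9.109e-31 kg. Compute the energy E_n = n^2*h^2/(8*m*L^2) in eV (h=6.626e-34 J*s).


E = n^2 * h^2 / (8 * m * L^2)
= 6^2 * (6.626e-34)^2 / (8 * 9.109e-31 * (4.25e-9)^2)
= 36 * 4.3904e-67 / (8 * 9.109e-31 * 1.8063e-17)
= 1.2008e-19 J
= 0.7496 eV

0.7496


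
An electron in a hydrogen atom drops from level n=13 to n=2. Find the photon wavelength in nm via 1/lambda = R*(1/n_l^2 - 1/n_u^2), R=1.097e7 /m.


1/lambda = R * (1/n_l^2 - 1/n_u^2)
= 1.097e7 * (1/2^2 - 1/13^2)
= 1.097e7 * (0.25 - 0.005917)
= 1.097e7 * 0.244083
= 2.6776e+06 /m
lambda = 1 / 2.6776e+06 = 373.4703 nm

373.4703


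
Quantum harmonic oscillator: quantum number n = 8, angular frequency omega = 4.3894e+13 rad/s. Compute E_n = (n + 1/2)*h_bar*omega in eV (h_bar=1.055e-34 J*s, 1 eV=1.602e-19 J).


E = (n + 1/2) * h_bar * omega
= (8 + 0.5) * 1.055e-34 * 4.3894e+13
= 8.5 * 4.6308e-21
= 3.9362e-20 J
= 0.2457 eV

0.2457


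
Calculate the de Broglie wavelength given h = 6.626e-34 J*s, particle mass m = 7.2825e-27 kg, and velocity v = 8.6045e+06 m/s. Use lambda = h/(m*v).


lambda = h / (m * v)
= 6.626e-34 / (7.2825e-27 * 8.6045e+06)
= 6.626e-34 / 6.2662e-20
= 1.0574e-14 m

1.0574e-14


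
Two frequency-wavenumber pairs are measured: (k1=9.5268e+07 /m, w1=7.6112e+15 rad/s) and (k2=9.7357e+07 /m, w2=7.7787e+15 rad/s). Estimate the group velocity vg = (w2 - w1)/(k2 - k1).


vg = (w2 - w1) / (k2 - k1)
= (7.7787e+15 - 7.6112e+15) / (9.7357e+07 - 9.5268e+07)
= 1.6750e+14 / 2.0890e+06
= 8.0182e+07 m/s

8.0182e+07


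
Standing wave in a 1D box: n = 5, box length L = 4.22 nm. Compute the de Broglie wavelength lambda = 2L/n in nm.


lambda = 2L / n
= 2 * 4.22 / 5
= 8.44 / 5
= 1.688 nm

1.688


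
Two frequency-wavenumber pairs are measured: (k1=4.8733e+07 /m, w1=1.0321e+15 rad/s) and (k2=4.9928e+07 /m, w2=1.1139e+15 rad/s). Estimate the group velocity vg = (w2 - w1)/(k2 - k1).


vg = (w2 - w1) / (k2 - k1)
= (1.1139e+15 - 1.0321e+15) / (4.9928e+07 - 4.8733e+07)
= 8.1800e+13 / 1.1950e+06
= 6.8452e+07 m/s

6.8452e+07


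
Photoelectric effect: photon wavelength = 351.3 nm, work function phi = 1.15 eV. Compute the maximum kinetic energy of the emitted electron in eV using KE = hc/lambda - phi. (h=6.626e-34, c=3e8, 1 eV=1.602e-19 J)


E_photon = hc / lambda
= (6.626e-34)(3e8) / (351.3e-9)
= 5.6584e-19 J
= 3.5321 eV
KE = E_photon - phi
= 3.5321 - 1.15
= 2.3821 eV

2.3821


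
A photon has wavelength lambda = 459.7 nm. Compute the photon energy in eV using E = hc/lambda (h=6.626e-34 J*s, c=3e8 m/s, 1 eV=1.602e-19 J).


E = hc / lambda
= (6.626e-34)(3e8) / (459.7e-9)
= 1.9878e-25 / 4.5970e-07
= 4.3241e-19 J
Converting to eV: 4.3241e-19 / 1.602e-19
= 2.6992 eV

2.6992


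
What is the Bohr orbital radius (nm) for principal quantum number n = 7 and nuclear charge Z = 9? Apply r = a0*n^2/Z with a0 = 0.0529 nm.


r = a0 * n^2 / Z
= 0.0529 * 7^2 / 9
= 0.0529 * 49 / 9
= 0.288 nm

0.288


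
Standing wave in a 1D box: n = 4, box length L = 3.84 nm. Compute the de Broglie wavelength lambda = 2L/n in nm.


lambda = 2L / n
= 2 * 3.84 / 4
= 7.68 / 4
= 1.92 nm

1.92


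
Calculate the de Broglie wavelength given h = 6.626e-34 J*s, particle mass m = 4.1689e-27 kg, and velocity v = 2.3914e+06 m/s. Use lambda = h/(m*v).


lambda = h / (m * v)
= 6.626e-34 / (4.1689e-27 * 2.3914e+06)
= 6.626e-34 / 9.9695e-21
= 6.6463e-14 m

6.6463e-14


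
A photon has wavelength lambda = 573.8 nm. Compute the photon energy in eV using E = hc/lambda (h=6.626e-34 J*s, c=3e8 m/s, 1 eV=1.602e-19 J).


E = hc / lambda
= (6.626e-34)(3e8) / (573.8e-9)
= 1.9878e-25 / 5.7380e-07
= 3.4643e-19 J
Converting to eV: 3.4643e-19 / 1.602e-19
= 2.1625 eV

2.1625


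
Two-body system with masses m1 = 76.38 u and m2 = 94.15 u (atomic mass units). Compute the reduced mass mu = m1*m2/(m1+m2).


mu = m1 * m2 / (m1 + m2)
= 76.38 * 94.15 / (76.38 + 94.15)
= 7191.177 / 170.53
= 42.1696 u

42.1696


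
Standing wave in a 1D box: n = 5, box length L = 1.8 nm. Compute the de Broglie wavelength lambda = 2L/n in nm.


lambda = 2L / n
= 2 * 1.8 / 5
= 3.6 / 5
= 0.72 nm

0.72


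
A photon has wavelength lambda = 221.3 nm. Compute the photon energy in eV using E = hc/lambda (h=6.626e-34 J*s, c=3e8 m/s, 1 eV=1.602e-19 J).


E = hc / lambda
= (6.626e-34)(3e8) / (221.3e-9)
= 1.9878e-25 / 2.2130e-07
= 8.9824e-19 J
Converting to eV: 8.9824e-19 / 1.602e-19
= 5.607 eV

5.607


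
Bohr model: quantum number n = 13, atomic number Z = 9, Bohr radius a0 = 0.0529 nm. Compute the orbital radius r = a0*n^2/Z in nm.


r = a0 * n^2 / Z
= 0.0529 * 13^2 / 9
= 0.0529 * 169 / 9
= 0.9933 nm

0.9933


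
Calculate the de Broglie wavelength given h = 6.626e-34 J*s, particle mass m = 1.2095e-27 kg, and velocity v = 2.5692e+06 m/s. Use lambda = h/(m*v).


lambda = h / (m * v)
= 6.626e-34 / (1.2095e-27 * 2.5692e+06)
= 6.626e-34 / 3.1074e-21
= 2.1323e-13 m

2.1323e-13


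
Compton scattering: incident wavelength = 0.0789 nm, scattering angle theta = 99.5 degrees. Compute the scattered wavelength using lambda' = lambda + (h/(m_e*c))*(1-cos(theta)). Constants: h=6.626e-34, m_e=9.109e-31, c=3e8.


Compton wavelength: h/(m_e*c) = 2.4247e-12 m
d_lambda = 2.4247e-12 * (1 - cos(99.5 deg))
= 2.4247e-12 * 1.165048
= 2.8249e-12 m = 0.002825 nm
lambda' = 0.0789 + 0.002825
= 0.081725 nm

0.081725


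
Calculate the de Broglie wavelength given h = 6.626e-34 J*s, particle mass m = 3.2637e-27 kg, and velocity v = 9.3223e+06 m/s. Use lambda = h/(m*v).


lambda = h / (m * v)
= 6.626e-34 / (3.2637e-27 * 9.3223e+06)
= 6.626e-34 / 3.0425e-20
= 2.1778e-14 m

2.1778e-14


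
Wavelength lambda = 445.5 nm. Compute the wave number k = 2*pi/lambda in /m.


k = 2 * pi / lambda
= 6.2832 / (445.5e-9)
= 6.2832 / 4.4550e-07
= 1.4104e+07 /m

1.4104e+07


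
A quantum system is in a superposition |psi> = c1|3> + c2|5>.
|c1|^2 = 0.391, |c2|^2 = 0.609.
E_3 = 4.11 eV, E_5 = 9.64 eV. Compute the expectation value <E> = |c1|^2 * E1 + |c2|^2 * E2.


<E> = |c1|^2 * E1 + |c2|^2 * E2
= 0.391 * 4.11 + 0.609 * 9.64
= 1.607 + 5.8708
= 7.4778 eV

7.4778


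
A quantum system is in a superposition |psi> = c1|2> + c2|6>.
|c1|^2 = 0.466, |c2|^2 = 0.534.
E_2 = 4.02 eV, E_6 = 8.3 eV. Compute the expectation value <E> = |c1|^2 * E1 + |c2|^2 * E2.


<E> = |c1|^2 * E1 + |c2|^2 * E2
= 0.466 * 4.02 + 0.534 * 8.3
= 1.8733 + 4.4322
= 6.3055 eV

6.3055


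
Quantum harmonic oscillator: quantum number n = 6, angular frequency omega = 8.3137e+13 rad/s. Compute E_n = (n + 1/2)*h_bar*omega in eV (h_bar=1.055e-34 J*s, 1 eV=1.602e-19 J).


E = (n + 1/2) * h_bar * omega
= (6 + 0.5) * 1.055e-34 * 8.3137e+13
= 6.5 * 8.7710e-21
= 5.7011e-20 J
= 0.3559 eV

0.3559


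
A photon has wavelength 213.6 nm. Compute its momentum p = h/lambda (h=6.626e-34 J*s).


p = h / lambda
= 6.626e-34 / (213.6e-9)
= 6.626e-34 / 2.1360e-07
= 3.1021e-27 kg*m/s

3.1021e-27


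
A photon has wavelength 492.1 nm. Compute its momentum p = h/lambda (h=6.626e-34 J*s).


p = h / lambda
= 6.626e-34 / (492.1e-9)
= 6.626e-34 / 4.9210e-07
= 1.3465e-27 kg*m/s

1.3465e-27


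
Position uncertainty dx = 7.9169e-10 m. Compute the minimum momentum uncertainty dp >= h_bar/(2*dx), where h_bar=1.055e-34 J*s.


dp = h_bar / (2 * dx)
= 1.055e-34 / (2 * 7.9169e-10)
= 1.055e-34 / 1.5834e-09
= 6.6630e-26 kg*m/s

6.6630e-26


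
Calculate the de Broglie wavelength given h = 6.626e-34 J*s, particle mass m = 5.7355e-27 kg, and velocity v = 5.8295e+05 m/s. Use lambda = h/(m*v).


lambda = h / (m * v)
= 6.626e-34 / (5.7355e-27 * 5.8295e+05)
= 6.626e-34 / 3.3435e-21
= 1.9817e-13 m

1.9817e-13


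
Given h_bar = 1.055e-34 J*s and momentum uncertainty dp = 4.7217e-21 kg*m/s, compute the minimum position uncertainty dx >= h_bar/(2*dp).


dx = h_bar / (2 * dp)
= 1.055e-34 / (2 * 4.7217e-21)
= 1.055e-34 / 9.4434e-21
= 1.1172e-14 m

1.1172e-14


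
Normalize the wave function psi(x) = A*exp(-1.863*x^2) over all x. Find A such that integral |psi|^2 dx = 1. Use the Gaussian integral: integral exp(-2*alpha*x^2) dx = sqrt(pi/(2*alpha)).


integral |psi|^2 dx = A^2 * sqrt(pi/(2*alpha)) = 1
A^2 = sqrt(2*alpha/pi)
= sqrt(2 * 1.863 / pi)
= 1.089047
A = sqrt(1.089047)
= 1.0436

1.0436


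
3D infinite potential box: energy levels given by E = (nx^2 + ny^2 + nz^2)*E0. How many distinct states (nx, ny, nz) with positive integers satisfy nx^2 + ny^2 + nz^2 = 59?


Enumerate all (nx, ny, nz) with nx^2 + ny^2 + nz^2 = 59:
(1,3,7)
(1,7,3)
(3,1,7)
(3,5,5)
(3,7,1)
(5,3,5)
(5,5,3)
(7,1,3)
(7,3,1)
Total degeneracy = 9

9


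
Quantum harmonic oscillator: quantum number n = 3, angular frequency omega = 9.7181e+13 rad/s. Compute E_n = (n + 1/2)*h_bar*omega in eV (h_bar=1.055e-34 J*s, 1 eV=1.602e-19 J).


E = (n + 1/2) * h_bar * omega
= (3 + 0.5) * 1.055e-34 * 9.7181e+13
= 3.5 * 1.0253e-20
= 3.5884e-20 J
= 0.224 eV

0.224


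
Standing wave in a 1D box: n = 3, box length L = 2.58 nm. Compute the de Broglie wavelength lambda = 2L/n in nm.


lambda = 2L / n
= 2 * 2.58 / 3
= 5.16 / 3
= 1.72 nm

1.72


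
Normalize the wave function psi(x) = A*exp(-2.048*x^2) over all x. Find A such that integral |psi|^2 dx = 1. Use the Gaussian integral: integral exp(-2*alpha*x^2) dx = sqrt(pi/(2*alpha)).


integral |psi|^2 dx = A^2 * sqrt(pi/(2*alpha)) = 1
A^2 = sqrt(2*alpha/pi)
= sqrt(2 * 2.048 / pi)
= 1.141839
A = sqrt(1.141839)
= 1.0686

1.0686


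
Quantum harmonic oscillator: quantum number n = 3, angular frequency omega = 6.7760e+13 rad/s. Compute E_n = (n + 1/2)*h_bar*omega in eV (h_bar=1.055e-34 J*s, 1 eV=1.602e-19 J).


E = (n + 1/2) * h_bar * omega
= (3 + 0.5) * 1.055e-34 * 6.7760e+13
= 3.5 * 7.1487e-21
= 2.5020e-20 J
= 0.1562 eV

0.1562


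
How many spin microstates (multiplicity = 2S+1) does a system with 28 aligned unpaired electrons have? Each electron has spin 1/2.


Total spin S = N * (1/2) = 28 * 0.5 = 14.0
Spin multiplicity = 2S + 1
= 2 * 14.0 + 1
= 29

29


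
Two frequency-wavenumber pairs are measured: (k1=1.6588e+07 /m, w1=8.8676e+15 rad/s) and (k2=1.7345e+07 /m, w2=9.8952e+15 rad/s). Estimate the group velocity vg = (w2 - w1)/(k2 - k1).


vg = (w2 - w1) / (k2 - k1)
= (9.8952e+15 - 8.8676e+15) / (1.7345e+07 - 1.6588e+07)
= 1.0276e+15 / 7.5700e+05
= 1.3575e+09 m/s

1.3575e+09


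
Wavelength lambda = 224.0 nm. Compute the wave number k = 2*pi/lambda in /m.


k = 2 * pi / lambda
= 6.2832 / (224.0e-9)
= 6.2832 / 2.2400e-07
= 2.8050e+07 /m

2.8050e+07


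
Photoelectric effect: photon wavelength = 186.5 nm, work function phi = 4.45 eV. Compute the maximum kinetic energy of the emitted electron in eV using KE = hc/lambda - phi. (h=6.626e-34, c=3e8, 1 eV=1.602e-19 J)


E_photon = hc / lambda
= (6.626e-34)(3e8) / (186.5e-9)
= 1.0658e-18 J
= 6.6532 eV
KE = E_photon - phi
= 6.6532 - 4.45
= 2.2032 eV

2.2032


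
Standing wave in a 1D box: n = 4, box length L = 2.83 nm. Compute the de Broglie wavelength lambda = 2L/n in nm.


lambda = 2L / n
= 2 * 2.83 / 4
= 5.66 / 4
= 1.415 nm

1.415


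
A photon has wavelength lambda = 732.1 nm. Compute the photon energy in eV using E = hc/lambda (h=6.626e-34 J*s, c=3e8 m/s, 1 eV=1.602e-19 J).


E = hc / lambda
= (6.626e-34)(3e8) / (732.1e-9)
= 1.9878e-25 / 7.3210e-07
= 2.7152e-19 J
Converting to eV: 2.7152e-19 / 1.602e-19
= 1.6949 eV

1.6949


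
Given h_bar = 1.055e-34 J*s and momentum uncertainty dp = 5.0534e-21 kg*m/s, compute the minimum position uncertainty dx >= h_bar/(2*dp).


dx = h_bar / (2 * dp)
= 1.055e-34 / (2 * 5.0534e-21)
= 1.055e-34 / 1.0107e-20
= 1.0439e-14 m

1.0439e-14


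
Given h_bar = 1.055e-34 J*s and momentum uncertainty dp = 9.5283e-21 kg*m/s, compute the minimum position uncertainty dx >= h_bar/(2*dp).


dx = h_bar / (2 * dp)
= 1.055e-34 / (2 * 9.5283e-21)
= 1.055e-34 / 1.9057e-20
= 5.5361e-15 m

5.5361e-15


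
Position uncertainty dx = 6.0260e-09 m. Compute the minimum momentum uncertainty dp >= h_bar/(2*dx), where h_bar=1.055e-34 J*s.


dp = h_bar / (2 * dx)
= 1.055e-34 / (2 * 6.0260e-09)
= 1.055e-34 / 1.2052e-08
= 8.7537e-27 kg*m/s

8.7537e-27


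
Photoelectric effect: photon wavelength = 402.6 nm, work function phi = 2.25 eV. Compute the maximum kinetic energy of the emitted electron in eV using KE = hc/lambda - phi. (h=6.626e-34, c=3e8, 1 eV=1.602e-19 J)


E_photon = hc / lambda
= (6.626e-34)(3e8) / (402.6e-9)
= 4.9374e-19 J
= 3.082 eV
KE = E_photon - phi
= 3.082 - 2.25
= 0.832 eV

0.832


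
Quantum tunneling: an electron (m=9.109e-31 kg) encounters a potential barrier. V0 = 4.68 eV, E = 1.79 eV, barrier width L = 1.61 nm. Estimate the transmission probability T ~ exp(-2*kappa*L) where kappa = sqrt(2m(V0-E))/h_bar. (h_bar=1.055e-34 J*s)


V0 - E = 2.89 eV = 4.6298e-19 J
kappa = sqrt(2 * m * (V0-E)) / h_bar
= sqrt(2 * 9.109e-31 * 4.6298e-19) / 1.055e-34
= 8.7052e+09 /m
2*kappa*L = 2 * 8.7052e+09 * 1.61e-9
= 28.0307
T = exp(-28.0307) = 6.705356e-13

6.705356e-13


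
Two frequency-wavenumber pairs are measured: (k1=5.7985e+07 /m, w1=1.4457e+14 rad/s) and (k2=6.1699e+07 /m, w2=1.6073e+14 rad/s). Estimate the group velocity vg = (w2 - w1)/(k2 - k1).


vg = (w2 - w1) / (k2 - k1)
= (1.6073e+14 - 1.4457e+14) / (6.1699e+07 - 5.7985e+07)
= 1.6160e+13 / 3.7140e+06
= 4.3511e+06 m/s

4.3511e+06


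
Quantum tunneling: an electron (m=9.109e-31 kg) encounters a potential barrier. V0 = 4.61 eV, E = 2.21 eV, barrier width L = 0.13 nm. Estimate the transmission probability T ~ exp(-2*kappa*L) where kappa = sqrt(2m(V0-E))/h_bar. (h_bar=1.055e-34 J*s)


V0 - E = 2.4 eV = 3.8448e-19 J
kappa = sqrt(2 * m * (V0-E)) / h_bar
= sqrt(2 * 9.109e-31 * 3.8448e-19) / 1.055e-34
= 7.9330e+09 /m
2*kappa*L = 2 * 7.9330e+09 * 0.13e-9
= 2.0626
T = exp(-2.0626) = 1.271272e-01

1.271272e-01


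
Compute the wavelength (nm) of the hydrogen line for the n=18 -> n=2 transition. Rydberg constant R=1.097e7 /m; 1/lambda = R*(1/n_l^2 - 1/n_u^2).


1/lambda = R * (1/n_l^2 - 1/n_u^2)
= 1.097e7 * (1/2^2 - 1/18^2)
= 1.097e7 * (0.25 - 0.003086)
= 1.097e7 * 0.246914
= 2.7086e+06 /m
lambda = 1 / 2.7086e+06 = 369.1887 nm

369.1887


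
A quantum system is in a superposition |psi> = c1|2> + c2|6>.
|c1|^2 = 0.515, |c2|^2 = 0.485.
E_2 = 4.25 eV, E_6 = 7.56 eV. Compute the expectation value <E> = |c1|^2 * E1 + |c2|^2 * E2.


<E> = |c1|^2 * E1 + |c2|^2 * E2
= 0.515 * 4.25 + 0.485 * 7.56
= 2.1888 + 3.6666
= 5.8553 eV

5.8553


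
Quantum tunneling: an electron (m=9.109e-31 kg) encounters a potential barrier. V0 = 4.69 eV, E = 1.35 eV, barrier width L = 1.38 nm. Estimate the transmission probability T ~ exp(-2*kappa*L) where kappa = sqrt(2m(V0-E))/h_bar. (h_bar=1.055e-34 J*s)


V0 - E = 3.34 eV = 5.3507e-19 J
kappa = sqrt(2 * m * (V0-E)) / h_bar
= sqrt(2 * 9.109e-31 * 5.3507e-19) / 1.055e-34
= 9.3584e+09 /m
2*kappa*L = 2 * 9.3584e+09 * 1.38e-9
= 25.8292
T = exp(-25.8292) = 6.060492e-12

6.060492e-12


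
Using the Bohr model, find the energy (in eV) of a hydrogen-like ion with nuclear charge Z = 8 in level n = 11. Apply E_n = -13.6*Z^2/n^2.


E_n = -13.6 * Z^2 / n^2
= -13.6 * 8^2 / 11^2
= -13.6 * 64 / 121
= -7.1934 eV

-7.1934


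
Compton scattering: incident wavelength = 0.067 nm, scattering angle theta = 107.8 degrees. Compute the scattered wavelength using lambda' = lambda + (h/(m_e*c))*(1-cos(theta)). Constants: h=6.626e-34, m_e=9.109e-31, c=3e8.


Compton wavelength: h/(m_e*c) = 2.4247e-12 m
d_lambda = 2.4247e-12 * (1 - cos(107.8 deg))
= 2.4247e-12 * 1.305695
= 3.1659e-12 m = 0.003166 nm
lambda' = 0.067 + 0.003166
= 0.070166 nm

0.070166


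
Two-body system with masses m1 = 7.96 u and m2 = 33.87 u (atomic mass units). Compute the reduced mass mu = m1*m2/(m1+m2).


mu = m1 * m2 / (m1 + m2)
= 7.96 * 33.87 / (7.96 + 33.87)
= 269.6052 / 41.83
= 6.4453 u

6.4453


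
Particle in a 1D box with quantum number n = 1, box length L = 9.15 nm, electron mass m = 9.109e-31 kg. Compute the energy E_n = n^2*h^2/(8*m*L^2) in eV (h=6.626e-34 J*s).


E = n^2 * h^2 / (8 * m * L^2)
= 1^2 * (6.626e-34)^2 / (8 * 9.109e-31 * (9.15e-9)^2)
= 1 * 4.3904e-67 / (8 * 9.109e-31 * 8.3723e-17)
= 7.1961e-22 J
= 0.0045 eV

0.0045


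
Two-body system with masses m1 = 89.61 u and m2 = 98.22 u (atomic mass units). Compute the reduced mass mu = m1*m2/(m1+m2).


mu = m1 * m2 / (m1 + m2)
= 89.61 * 98.22 / (89.61 + 98.22)
= 8801.4942 / 187.83
= 46.8588 u

46.8588


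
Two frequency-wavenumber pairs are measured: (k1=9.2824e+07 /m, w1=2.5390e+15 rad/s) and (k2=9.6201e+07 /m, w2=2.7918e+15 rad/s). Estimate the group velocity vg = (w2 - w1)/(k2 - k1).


vg = (w2 - w1) / (k2 - k1)
= (2.7918e+15 - 2.5390e+15) / (9.6201e+07 - 9.2824e+07)
= 2.5280e+14 / 3.3770e+06
= 7.4859e+07 m/s

7.4859e+07


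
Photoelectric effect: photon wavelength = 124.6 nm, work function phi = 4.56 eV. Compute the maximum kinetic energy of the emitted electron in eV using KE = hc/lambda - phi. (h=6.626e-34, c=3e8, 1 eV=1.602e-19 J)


E_photon = hc / lambda
= (6.626e-34)(3e8) / (124.6e-9)
= 1.5953e-18 J
= 9.9585 eV
KE = E_photon - phi
= 9.9585 - 4.56
= 5.3985 eV

5.3985


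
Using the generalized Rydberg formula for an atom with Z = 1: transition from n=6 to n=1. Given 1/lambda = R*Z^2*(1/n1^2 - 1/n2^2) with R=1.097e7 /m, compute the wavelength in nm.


1/lambda = R * Z^2 * (1/n1^2 - 1/n2^2)
= 1.097e7 * 1^2 * (1/1^2 - 1/6^2)
= 1.097e7 * 1 * (1.0 - 0.027778)
= 1.0665e+07 /m
lambda = 1 / 1.0665e+07
= 93.7622 nm

93.7622


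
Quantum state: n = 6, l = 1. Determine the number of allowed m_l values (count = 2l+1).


m_l ranges from -l to +l in integer steps
So m_l goes from -1 to +1
Count = 2l + 1 = 2*1 + 1
= 3

3


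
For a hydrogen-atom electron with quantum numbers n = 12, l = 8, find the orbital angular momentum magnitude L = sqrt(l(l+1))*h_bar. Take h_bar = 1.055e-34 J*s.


L = sqrt(l*(l+1)) * h_bar
= sqrt(8 * 9) * 1.055e-34
= sqrt(72) * 1.055e-34
= 8.4853 * 1.055e-34
= 8.9520e-34 J*s

8.9520e-34


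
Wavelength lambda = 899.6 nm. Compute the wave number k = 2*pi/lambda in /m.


k = 2 * pi / lambda
= 6.2832 / (899.6e-9)
= 6.2832 / 8.9960e-07
= 6.9844e+06 /m

6.9844e+06


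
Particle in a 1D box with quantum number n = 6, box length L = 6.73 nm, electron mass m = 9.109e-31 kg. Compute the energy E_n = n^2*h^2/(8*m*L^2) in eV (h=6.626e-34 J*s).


E = n^2 * h^2 / (8 * m * L^2)
= 6^2 * (6.626e-34)^2 / (8 * 9.109e-31 * (6.73e-9)^2)
= 36 * 4.3904e-67 / (8 * 9.109e-31 * 4.5293e-17)
= 4.7887e-20 J
= 0.2989 eV

0.2989


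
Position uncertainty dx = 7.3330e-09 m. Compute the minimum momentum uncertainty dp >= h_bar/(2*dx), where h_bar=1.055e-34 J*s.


dp = h_bar / (2 * dx)
= 1.055e-34 / (2 * 7.3330e-09)
= 1.055e-34 / 1.4666e-08
= 7.1935e-27 kg*m/s

7.1935e-27


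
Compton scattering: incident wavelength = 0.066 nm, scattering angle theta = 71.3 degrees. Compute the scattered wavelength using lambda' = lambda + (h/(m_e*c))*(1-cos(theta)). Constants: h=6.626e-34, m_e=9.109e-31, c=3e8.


Compton wavelength: h/(m_e*c) = 2.4247e-12 m
d_lambda = 2.4247e-12 * (1 - cos(71.3 deg))
= 2.4247e-12 * 0.679387
= 1.6473e-12 m = 0.001647 nm
lambda' = 0.066 + 0.001647
= 0.067647 nm

0.067647


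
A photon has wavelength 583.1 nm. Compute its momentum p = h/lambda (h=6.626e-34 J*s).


p = h / lambda
= 6.626e-34 / (583.1e-9)
= 6.626e-34 / 5.8310e-07
= 1.1363e-27 kg*m/s

1.1363e-27


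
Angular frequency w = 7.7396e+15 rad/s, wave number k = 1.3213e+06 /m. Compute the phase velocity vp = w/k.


vp = w / k
= 7.7396e+15 / 1.3213e+06
= 5.8576e+09 m/s

5.8576e+09


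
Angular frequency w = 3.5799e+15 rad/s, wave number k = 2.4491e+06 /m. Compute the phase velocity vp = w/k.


vp = w / k
= 3.5799e+15 / 2.4491e+06
= 1.4617e+09 m/s

1.4617e+09


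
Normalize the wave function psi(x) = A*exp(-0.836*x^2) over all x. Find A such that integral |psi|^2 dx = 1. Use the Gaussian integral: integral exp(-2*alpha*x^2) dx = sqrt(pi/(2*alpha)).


integral |psi|^2 dx = A^2 * sqrt(pi/(2*alpha)) = 1
A^2 = sqrt(2*alpha/pi)
= sqrt(2 * 0.836 / pi)
= 0.72953
A = sqrt(0.72953)
= 0.8541

0.8541


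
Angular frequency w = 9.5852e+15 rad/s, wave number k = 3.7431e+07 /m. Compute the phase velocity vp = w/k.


vp = w / k
= 9.5852e+15 / 3.7431e+07
= 2.5608e+08 m/s

2.5608e+08


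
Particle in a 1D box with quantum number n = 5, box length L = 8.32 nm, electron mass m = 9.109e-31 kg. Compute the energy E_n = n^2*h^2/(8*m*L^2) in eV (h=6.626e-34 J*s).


E = n^2 * h^2 / (8 * m * L^2)
= 5^2 * (6.626e-34)^2 / (8 * 9.109e-31 * (8.32e-9)^2)
= 25 * 4.3904e-67 / (8 * 9.109e-31 * 6.9222e-17)
= 2.1759e-20 J
= 0.1358 eV

0.1358


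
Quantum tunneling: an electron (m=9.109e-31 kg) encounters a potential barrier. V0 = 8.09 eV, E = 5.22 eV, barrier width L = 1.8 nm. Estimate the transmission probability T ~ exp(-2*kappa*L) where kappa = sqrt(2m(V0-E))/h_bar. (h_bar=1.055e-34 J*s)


V0 - E = 2.87 eV = 4.5977e-19 J
kappa = sqrt(2 * m * (V0-E)) / h_bar
= sqrt(2 * 9.109e-31 * 4.5977e-19) / 1.055e-34
= 8.6750e+09 /m
2*kappa*L = 2 * 8.6750e+09 * 1.8e-9
= 31.23
T = exp(-31.23) = 2.735044e-14

2.735044e-14


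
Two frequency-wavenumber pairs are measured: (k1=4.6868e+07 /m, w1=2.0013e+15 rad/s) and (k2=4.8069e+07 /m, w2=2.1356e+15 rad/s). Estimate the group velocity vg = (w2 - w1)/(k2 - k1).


vg = (w2 - w1) / (k2 - k1)
= (2.1356e+15 - 2.0013e+15) / (4.8069e+07 - 4.6868e+07)
= 1.3430e+14 / 1.2010e+06
= 1.1182e+08 m/s

1.1182e+08


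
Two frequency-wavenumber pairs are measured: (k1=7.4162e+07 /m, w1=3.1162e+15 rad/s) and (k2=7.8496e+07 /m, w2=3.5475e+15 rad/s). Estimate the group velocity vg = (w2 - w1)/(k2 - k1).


vg = (w2 - w1) / (k2 - k1)
= (3.5475e+15 - 3.1162e+15) / (7.8496e+07 - 7.4162e+07)
= 4.3130e+14 / 4.3340e+06
= 9.9515e+07 m/s

9.9515e+07
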